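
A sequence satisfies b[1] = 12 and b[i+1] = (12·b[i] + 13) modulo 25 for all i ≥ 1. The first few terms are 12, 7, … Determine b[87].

Computing terms: b[1] = 12; b[2] = 7; b[3] = 22; b[4] = 2; b[5] = 12.
Since b[5] = b[1] = 12, the sequence is periodic with period 4.
(87 - 1) mod 4 = 2, so b[87] = b[3] = 22.

22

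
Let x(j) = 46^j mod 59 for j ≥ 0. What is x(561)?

36

x(0) = 1,  x(1) = 46,  x(2) = 51,  x(3) = 45,  x(4) = 5,  x(5) = 53,  x(6) = 19,  x(7) = 48,  x(8) = 25,  x(9) = 29,  x(10) = 36,  x(11) = 4,  x(12) = 7,  x(13) = 27,  x(14) = 3,  x(15) = 20,  x(16) = 35,  x(17) = 17,  x(18) = 15,  x(19) = 41,  x(20) = 57,  x(21) = 26,  x(22) = 16,  x(23) = 28,  x(24) = 49,  x(25) = 12,  x(26) = 21,  x(27) = 22,  x(28) = 9,  x(29) = 1.
The sequence repeats with period 29.
(561 - 0) mod 29 = 10, so x(561) = x(10) = 36.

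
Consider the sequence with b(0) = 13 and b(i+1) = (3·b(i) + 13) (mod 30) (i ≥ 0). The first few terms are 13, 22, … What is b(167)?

b(0) = 13; b(1) = 22; b(2) = 19; b(3) = 10; b(4) = 13.
Since b(4) = b(0) = 13, the sequence is periodic with period 4.
(167 - 0) mod 4 = 3, so b(167) = b(3) = 10.

10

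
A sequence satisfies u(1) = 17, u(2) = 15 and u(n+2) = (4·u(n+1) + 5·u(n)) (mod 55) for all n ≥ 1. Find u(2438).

Listing terms: u(1) = 17; u(2) = 15; u(3) = 35; u(4) = 50; u(5) = 45; u(6) = 45; u(7) = 20; u(8) = 30; u(9) = 0; u(10) = 40; u(11) = 50; u(12) = 15; u(13) = 35.
Since (u(12), u(13)) = (u(2), u(3)) = (15, 35) (two consecutive terms determine the rest), the sequence is eventually periodic: after a pre-period of length 1 it cycles with period 10.
For n ≥ 2, u(n) depends only on (n - 2) mod 10. (2438 - 2) mod 10 = 6, so u(2438) = u(8) = 30.

30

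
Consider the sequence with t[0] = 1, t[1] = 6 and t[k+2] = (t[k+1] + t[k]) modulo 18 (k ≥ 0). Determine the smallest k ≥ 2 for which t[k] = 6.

t[0] = 1, t[1] = 6, t[2] = 7, t[3] = 13, t[4] = 2, t[5] = 15, t[6] = 17, t[7] = 14, t[8] = 13, t[9] = 9, t[10] = 4, t[11] = 13, t[12] = 17, t[13] = 12, t[14] = 11, t[15] = 5, t[16] = 16, t[17] = 3, t[18] = 1, t[19] = 4, t[20] = 5, t[21] = 9, t[22] = 14, t[23] = 5, t[24] = 1, t[25] = 6.
The sequence repeats with period 24.
The value 6 next appears (with k ≥ 2) at t[25].

25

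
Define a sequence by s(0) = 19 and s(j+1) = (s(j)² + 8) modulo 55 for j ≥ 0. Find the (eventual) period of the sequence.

3

s(0) = 19, s(1) = 39, s(2) = 44, s(3) = 19.
The sequence repeats with period 3.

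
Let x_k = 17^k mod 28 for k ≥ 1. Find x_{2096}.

9

We have x_1 = 17; x_2 = 9; x_3 = 13; x_4 = 25; x_5 = 5; x_6 = 1; x_7 = 17.
Since x_7 = x_1 = 17, the sequence is periodic with period 6.
So x_{2096} = x_{1 + ((2096-1) mod 6)} = x_2 = 9.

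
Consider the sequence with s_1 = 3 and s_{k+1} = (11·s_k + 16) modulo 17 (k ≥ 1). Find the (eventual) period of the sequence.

We have s_1 = 3; s_2 = 15; s_3 = 11; s_4 = 1; s_5 = 10; s_6 = 7; s_7 = 8; s_8 = 2; s_9 = 4; s_{10} = 9; s_{11} = 13; s_{12} = 6; s_{13} = 14; s_{14} = 0; s_{15} = 16; s_{16} = 5; s_{17} = 3.
Since s_{17} = s_1 = 3, the sequence is periodic with period 16.

16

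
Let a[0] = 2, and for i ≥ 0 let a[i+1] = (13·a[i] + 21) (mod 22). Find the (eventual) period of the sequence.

We have a[0] = 2, a[1] = 3, a[2] = 16, a[3] = 9, a[4] = 6, a[5] = 11, a[6] = 10, a[7] = 19, a[8] = 4, a[9] = 7, a[10] = 2.
The sequence repeats with period 10.

10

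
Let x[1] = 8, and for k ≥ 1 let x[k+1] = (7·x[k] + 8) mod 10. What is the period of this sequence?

4

We have x[1] = 8,  x[2] = 4,  x[3] = 6,  x[4] = 0,  x[5] = 8.
Since x[5] = x[1] = 8, the sequence is periodic with period 4.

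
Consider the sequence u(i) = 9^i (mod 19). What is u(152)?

Listing terms: u(0) = 1, u(1) = 9, u(2) = 5, u(3) = 7, u(4) = 6, u(5) = 16, u(6) = 11, u(7) = 4, u(8) = 17, u(9) = 1.
The sequence repeats with period 9.
So u(152) = u(0 + ((152-0) mod 9)) = u(8) = 17.

17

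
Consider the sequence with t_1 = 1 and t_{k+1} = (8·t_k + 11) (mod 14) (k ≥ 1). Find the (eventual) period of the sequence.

7

We have t_1 = 1; t_2 = 5; t_3 = 9; t_4 = 13; t_5 = 3; t_6 = 7; t_7 = 11; t_8 = 1.
The sequence repeats with period 7.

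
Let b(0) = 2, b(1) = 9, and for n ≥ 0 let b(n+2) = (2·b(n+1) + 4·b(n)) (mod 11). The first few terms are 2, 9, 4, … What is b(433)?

0

b(0) = 2; b(1) = 9; b(2) = 4; b(3) = 0; b(4) = 5; b(5) = 10; b(6) = 7; b(7) = 10; b(8) = 4; b(9) = 4; b(10) = 2; b(11) = 9.
Since (b(10), b(11)) = (b(0), b(1)) = (2, 9) (two consecutive terms determine the rest), the sequence is periodic with period 10.
(433 - 0) mod 10 = 3, so b(433) = b(3) = 0.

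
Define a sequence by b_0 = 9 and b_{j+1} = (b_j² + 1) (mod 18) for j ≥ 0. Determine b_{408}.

5

Computing terms: b_0 = 9, b_1 = 10, b_2 = 11, b_3 = 14, b_4 = 17, b_5 = 2, b_6 = 5, b_7 = 8, b_8 = 11.
Since b_8 = b_2 = 11, the sequence is eventually periodic: after a pre-period of length 2 it cycles with period 6.
For j ≥ 2, b_j depends only on (j - 2) mod 6. (408 - 2) mod 6 = 4, so b_{408} = b_6 = 5.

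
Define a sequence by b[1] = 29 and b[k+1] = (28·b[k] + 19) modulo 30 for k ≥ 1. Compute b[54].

We have b[1] = 29, b[2] = 21, b[3] = 7, b[4] = 5, b[5] = 9, b[6] = 1, b[7] = 17, b[8] = 15, b[9] = 19, b[10] = 11, b[11] = 27, b[12] = 25, b[13] = 29.
The sequence repeats with period 12.
So b[54] = b[1 + ((54-1) mod 12)] = b[6] = 1.

1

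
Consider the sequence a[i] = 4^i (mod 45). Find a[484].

31

Computing terms: a[1] = 4; a[2] = 16; a[3] = 19; a[4] = 31; a[5] = 34; a[6] = 1; a[7] = 4.
Since a[7] = a[1] = 4, the sequence is periodic with period 6.
So a[484] = a[1 + ((484-1) mod 6)] = a[4] = 31.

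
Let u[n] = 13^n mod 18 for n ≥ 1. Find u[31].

u[1] = 13, u[2] = 7, u[3] = 1, u[4] = 13.
The sequence repeats with period 3.
(31 - 1) mod 3 = 0, so u[31] = u[1] = 13.

13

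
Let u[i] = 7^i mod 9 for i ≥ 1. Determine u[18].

1

Listing terms: u[1] = 7, u[2] = 4, u[3] = 1, u[4] = 7.
The sequence repeats with period 3.
(18 - 1) mod 3 = 2, so u[18] = u[3] = 1.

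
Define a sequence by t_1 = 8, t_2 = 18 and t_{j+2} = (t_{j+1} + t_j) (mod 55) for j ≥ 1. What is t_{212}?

7

Listing terms: t_1 = 8, t_2 = 18, t_3 = 26, t_4 = 44, t_5 = 15, t_6 = 4, t_7 = 19, t_8 = 23, t_9 = 42, t_{10} = 10, t_{11} = 52, t_{12} = 7, t_{13} = 4, t_{14} = 11, t_{15} = 15, t_{16} = 26, t_{17} = 41, t_{18} = 12, t_{19} = 53, t_{20} = 10, t_{21} = 8, t_{22} = 18.
Since (t_{21}, t_{22}) = (t_1, t_2) = (8, 18) (two consecutive terms determine the rest), the sequence is periodic with period 20.
(212 - 1) mod 20 = 11, so t_{212} = t_{12} = 7.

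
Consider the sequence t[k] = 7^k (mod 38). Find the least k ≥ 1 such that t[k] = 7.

1

Listing terms: t[0] = 1, t[1] = 7, t[2] = 11, t[3] = 1.
The sequence repeats with period 3.
The value 7 first appears (with k ≥ 1) at t[1].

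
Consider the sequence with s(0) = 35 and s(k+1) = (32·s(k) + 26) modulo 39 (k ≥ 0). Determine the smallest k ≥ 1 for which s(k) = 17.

6

s(0) = 35, s(1) = 15, s(2) = 38, s(3) = 33, s(4) = 29, s(5) = 18, s(6) = 17, s(7) = 24, s(8) = 14, s(9) = 6, s(10) = 23, s(11) = 21, s(12) = 35.
The sequence repeats with period 12.
The value 17 first appears (with k ≥ 1) at s(6).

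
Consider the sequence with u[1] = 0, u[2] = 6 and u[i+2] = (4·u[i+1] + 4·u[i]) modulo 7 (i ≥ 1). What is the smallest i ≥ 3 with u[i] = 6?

8

Computing terms: u[1] = 0; u[2] = 6; u[3] = 3; u[4] = 1; u[5] = 2; u[6] = 5; u[7] = 0; u[8] = 6.
The sequence repeats with period 6.
The value 6 next appears (with i ≥ 3) at u[8].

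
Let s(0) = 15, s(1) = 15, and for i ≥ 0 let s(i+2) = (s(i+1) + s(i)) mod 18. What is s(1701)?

3

s(0) = 15; s(1) = 15; s(2) = 12; s(3) = 9; s(4) = 3; s(5) = 12; s(6) = 15; s(7) = 9; s(8) = 6; s(9) = 15; s(10) = 3; s(11) = 0; s(12) = 3; s(13) = 3; s(14) = 6; s(15) = 9; s(16) = 15; s(17) = 6; s(18) = 3; s(19) = 9; s(20) = 12; s(21) = 3; s(22) = 15; s(23) = 0; s(24) = 15; s(25) = 15.
Since (s(24), s(25)) = (s(0), s(1)) = (15, 15) (two consecutive terms determine the rest), the sequence is periodic with period 24.
(1701 - 0) mod 24 = 21, so s(1701) = s(21) = 3.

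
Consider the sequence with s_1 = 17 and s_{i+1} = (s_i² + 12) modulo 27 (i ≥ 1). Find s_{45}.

1

We have s_1 = 17; s_2 = 4; s_3 = 1; s_4 = 13; s_5 = 19; s_6 = 22; s_7 = 10; s_8 = 4.
Since s_8 = s_2 = 4, the sequence is eventually periodic: after a pre-period of length 1 it cycles with period 6.
For i ≥ 2, s_i depends only on (i - 2) mod 6. (45 - 2) mod 6 = 1, so s_{45} = s_3 = 1.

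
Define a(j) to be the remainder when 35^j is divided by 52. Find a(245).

Listing terms: a(0) = 1,  a(1) = 35,  a(2) = 29,  a(3) = 27,  a(4) = 9,  a(5) = 3,  a(6) = 1.
Since a(6) = a(0) = 1, the sequence is periodic with period 6.
(245 - 0) mod 6 = 5, so a(245) = a(5) = 3.

3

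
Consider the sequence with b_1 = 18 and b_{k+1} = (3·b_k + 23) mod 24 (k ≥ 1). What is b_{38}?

5

We have b_1 = 18,  b_2 = 5,  b_3 = 14,  b_4 = 17,  b_5 = 2,  b_6 = 5.
Since b_6 = b_2 = 5, the sequence is eventually periodic: after a pre-period of length 1 it cycles with period 4.
For k ≥ 2, b_k depends only on (k - 2) mod 4. (38 - 2) mod 4 = 0, so b_{38} = b_2 = 5.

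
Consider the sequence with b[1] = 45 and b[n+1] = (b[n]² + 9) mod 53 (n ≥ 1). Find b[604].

9

We have b[1] = 45; b[2] = 20; b[3] = 38; b[4] = 22; b[5] = 16; b[6] = 0; b[7] = 9; b[8] = 37; b[9] = 0.
Since b[9] = b[6] = 0, the sequence is eventually periodic: after a pre-period of length 5 it cycles with period 3.
For n ≥ 6, b[n] depends only on (n - 6) mod 3. (604 - 6) mod 3 = 1, so b[604] = b[7] = 9.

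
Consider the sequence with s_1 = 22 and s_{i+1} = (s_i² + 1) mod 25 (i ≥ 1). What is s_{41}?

s_1 = 22, s_2 = 10, s_3 = 1, s_4 = 2, s_5 = 5, s_6 = 1.
Since s_6 = s_3 = 1, the sequence is eventually periodic: after a pre-period of length 2 it cycles with period 3.
For i ≥ 3, s_i depends only on (i - 3) mod 3. (41 - 3) mod 3 = 2, so s_{41} = s_5 = 5.

5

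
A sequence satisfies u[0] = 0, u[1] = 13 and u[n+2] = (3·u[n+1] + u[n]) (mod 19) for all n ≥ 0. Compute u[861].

6

Listing terms: u[0] = 0,  u[1] = 13,  u[2] = 1,  u[3] = 16,  u[4] = 11,  u[5] = 11,  u[6] = 6,  u[7] = 10,  u[8] = 17,  u[9] = 4,  u[10] = 10,  u[11] = 15,  u[12] = 17,  u[13] = 9,  u[14] = 6,  u[15] = 8,  u[16] = 11,  u[17] = 3,  u[18] = 1,  u[19] = 6,  u[20] = 0,  u[21] = 6,  u[22] = 18,  u[23] = 3,  u[24] = 8,  u[25] = 8,  u[26] = 13,  u[27] = 9,  u[28] = 2,  u[29] = 15,  u[30] = 9,  u[31] = 4,  u[32] = 2,  u[33] = 10,  u[34] = 13,  u[35] = 11,  u[36] = 8,  u[37] = 16,  u[38] = 18,  u[39] = 13,  u[40] = 0,  u[41] = 13.
Since (u[40], u[41]) = (u[0], u[1]) = (0, 13) (two consecutive terms determine the rest), the sequence is periodic with period 40.
So u[861] = u[0 + ((861-0) mod 40)] = u[21] = 6.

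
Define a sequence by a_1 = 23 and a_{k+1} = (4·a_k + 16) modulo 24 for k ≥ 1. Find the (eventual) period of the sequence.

3

a_1 = 23; a_2 = 12; a_3 = 16; a_4 = 8; a_5 = 0; a_6 = 16.
Since a_6 = a_3 = 16, the sequence is eventually periodic: after a pre-period of length 2 it cycles with period 3.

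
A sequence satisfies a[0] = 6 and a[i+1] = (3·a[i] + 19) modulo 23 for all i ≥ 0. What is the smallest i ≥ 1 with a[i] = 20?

a[0] = 6, a[1] = 14, a[2] = 15, a[3] = 18, a[4] = 4, a[5] = 8, a[6] = 20, a[7] = 10, a[8] = 3, a[9] = 5, a[10] = 11, a[11] = 6.
The sequence repeats with period 11.
The value 20 first appears (with i ≥ 1) at a[6].

6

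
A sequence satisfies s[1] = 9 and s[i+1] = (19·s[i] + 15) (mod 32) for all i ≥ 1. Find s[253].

1

s[1] = 9,  s[2] = 26,  s[3] = 29,  s[4] = 22,  s[5] = 17,  s[6] = 18,  s[7] = 5,  s[8] = 14,  s[9] = 25,  s[10] = 10,  s[11] = 13,  s[12] = 6,  s[13] = 1,  s[14] = 2,  s[15] = 21,  s[16] = 30,  s[17] = 9.
The sequence repeats with period 16.
(253 - 1) mod 16 = 12, so s[253] = s[13] = 1.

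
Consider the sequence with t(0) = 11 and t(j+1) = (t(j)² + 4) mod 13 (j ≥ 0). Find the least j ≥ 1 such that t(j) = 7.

We have t(0) = 11; t(1) = 8; t(2) = 3; t(3) = 0; t(4) = 4; t(5) = 7; t(6) = 1; t(7) = 5; t(8) = 3.
Since t(8) = t(2) = 3, the sequence is eventually periodic: after a pre-period of length 2 it cycles with period 6.
The value 7 first appears (with j ≥ 1) at t(5).

5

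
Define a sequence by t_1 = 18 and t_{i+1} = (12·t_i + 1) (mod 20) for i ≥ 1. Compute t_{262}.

17

We have t_1 = 18,  t_2 = 17,  t_3 = 5,  t_4 = 1,  t_5 = 13,  t_6 = 17.
Since t_6 = t_2 = 17, the sequence is eventually periodic: after a pre-period of length 1 it cycles with period 4.
For i ≥ 2, t_i depends only on (i - 2) mod 4. (262 - 2) mod 4 = 0, so t_{262} = t_2 = 17.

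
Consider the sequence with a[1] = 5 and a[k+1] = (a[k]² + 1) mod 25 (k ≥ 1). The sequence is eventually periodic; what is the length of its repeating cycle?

3

Computing terms: a[1] = 5, a[2] = 1, a[3] = 2, a[4] = 5.
Since a[4] = a[1] = 5, the sequence is periodic with period 3.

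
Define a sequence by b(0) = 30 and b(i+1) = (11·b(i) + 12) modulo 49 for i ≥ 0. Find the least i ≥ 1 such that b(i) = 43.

Computing terms: b(0) = 30, b(1) = 48, b(2) = 1, b(3) = 23, b(4) = 20, b(5) = 36, b(6) = 16, b(7) = 41, b(8) = 22, b(9) = 9, b(10) = 13, b(11) = 8, b(12) = 2, b(13) = 34, b(14) = 43, b(15) = 44, b(16) = 6, b(17) = 29, b(18) = 37, b(19) = 27, b(20) = 15, b(21) = 30.
The sequence repeats with period 21.
The value 43 first appears (with i ≥ 1) at b(14).

14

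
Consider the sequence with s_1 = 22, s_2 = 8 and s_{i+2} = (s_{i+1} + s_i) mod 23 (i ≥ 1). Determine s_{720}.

9

Computing terms: s_1 = 22; s_2 = 8; s_3 = 7; s_4 = 15; s_5 = 22; s_6 = 14; s_7 = 13; s_8 = 4; s_9 = 17; s_{10} = 21; s_{11} = 15; s_{12} = 13; s_{13} = 5; s_{14} = 18; s_{15} = 0; s_{16} = 18; s_{17} = 18; s_{18} = 13; s_{19} = 8; s_{20} = 21; s_{21} = 6; s_{22} = 4; s_{23} = 10; s_{24} = 14; s_{25} = 1; s_{26} = 15; s_{27} = 16; s_{28} = 8; s_{29} = 1; s_{30} = 9; s_{31} = 10; s_{32} = 19; s_{33} = 6; s_{34} = 2; s_{35} = 8; s_{36} = 10; s_{37} = 18; s_{38} = 5; s_{39} = 0; s_{40} = 5; s_{41} = 5; s_{42} = 10; s_{43} = 15; s_{44} = 2; s_{45} = 17; s_{46} = 19; s_{47} = 13; s_{48} = 9; s_{49} = 22; s_{50} = 8.
The sequence repeats with period 48.
(720 - 1) mod 48 = 47, so s_{720} = s_{48} = 9.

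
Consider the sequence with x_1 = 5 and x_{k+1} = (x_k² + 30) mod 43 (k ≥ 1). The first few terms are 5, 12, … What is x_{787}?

Listing terms: x_1 = 5,  x_2 = 12,  x_3 = 2,  x_4 = 34,  x_5 = 25,  x_6 = 10,  x_7 = 1,  x_8 = 31,  x_9 = 2.
Since x_9 = x_3 = 2, the sequence is eventually periodic: after a pre-period of length 2 it cycles with period 6.
For k ≥ 3, x_k depends only on (k - 3) mod 6. (787 - 3) mod 6 = 4, so x_{787} = x_7 = 1.

1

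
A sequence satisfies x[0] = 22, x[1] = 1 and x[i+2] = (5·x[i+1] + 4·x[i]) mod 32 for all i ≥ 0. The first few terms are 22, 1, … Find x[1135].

We have x[0] = 22; x[1] = 1; x[2] = 29; x[3] = 21; x[4] = 29; x[5] = 5; x[6] = 13; x[7] = 21; x[8] = 29.
Since (x[7], x[8]) = (x[3], x[4]) = (21, 29) (two consecutive terms determine the rest), the sequence is eventually periodic: after a pre-period of length 3 it cycles with period 4.
For i ≥ 3, x[i] depends only on (i - 3) mod 4. (1135 - 3) mod 4 = 0, so x[1135] = x[3] = 21.

21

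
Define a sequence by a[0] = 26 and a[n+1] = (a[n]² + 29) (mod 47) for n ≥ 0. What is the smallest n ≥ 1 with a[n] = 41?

Computing terms: a[0] = 26, a[1] = 0, a[2] = 29, a[3] = 24, a[4] = 41, a[5] = 18, a[6] = 24.
Since a[6] = a[3] = 24, the sequence is eventually periodic: after a pre-period of length 3 it cycles with period 3.
The value 41 first appears (with n ≥ 1) at a[4].

4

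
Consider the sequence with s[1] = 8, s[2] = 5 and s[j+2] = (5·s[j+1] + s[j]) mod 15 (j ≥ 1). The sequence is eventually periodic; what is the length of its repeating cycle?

8

We have s[1] = 8, s[2] = 5, s[3] = 3, s[4] = 5, s[5] = 13, s[6] = 10, s[7] = 3, s[8] = 10, s[9] = 8, s[10] = 5.
Since (s[9], s[10]) = (s[1], s[2]) = (8, 5) (two consecutive terms determine the rest), the sequence is periodic with period 8.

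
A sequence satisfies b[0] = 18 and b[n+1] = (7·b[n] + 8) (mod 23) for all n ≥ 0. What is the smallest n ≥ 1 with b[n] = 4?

4

b[0] = 18,  b[1] = 19,  b[2] = 3,  b[3] = 6,  b[4] = 4,  b[5] = 13,  b[6] = 7,  b[7] = 11,  b[8] = 16,  b[9] = 5,  b[10] = 20,  b[11] = 10,  b[12] = 9,  b[13] = 2,  b[14] = 22,  b[15] = 1,  b[16] = 15,  b[17] = 21,  b[18] = 17,  b[19] = 12,  b[20] = 0,  b[21] = 8,  b[22] = 18.
Since b[22] = b[0] = 18, the sequence is periodic with period 22.
The value 4 first appears (with n ≥ 1) at b[4].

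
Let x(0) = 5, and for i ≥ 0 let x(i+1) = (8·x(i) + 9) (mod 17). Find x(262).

Computing terms: x(0) = 5,  x(1) = 15,  x(2) = 10,  x(3) = 4,  x(4) = 7,  x(5) = 14,  x(6) = 2,  x(7) = 8,  x(8) = 5.
The sequence repeats with period 8.
(262 - 0) mod 8 = 6, so x(262) = x(6) = 2.

2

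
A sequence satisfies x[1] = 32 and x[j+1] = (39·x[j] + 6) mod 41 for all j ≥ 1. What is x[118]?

x[1] = 32; x[2] = 24; x[3] = 40; x[4] = 8; x[5] = 31; x[6] = 26; x[7] = 36; x[8] = 16; x[9] = 15; x[10] = 17; x[11] = 13; x[12] = 21; x[13] = 5; x[14] = 37; x[15] = 14; x[16] = 19; x[17] = 9; x[18] = 29; x[19] = 30; x[20] = 28; x[21] = 32.
Since x[21] = x[1] = 32, the sequence is periodic with period 20.
(118 - 1) mod 20 = 17, so x[118] = x[18] = 29.

29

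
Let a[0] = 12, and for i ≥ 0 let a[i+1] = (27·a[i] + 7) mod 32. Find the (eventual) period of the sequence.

16

Computing terms: a[0] = 12; a[1] = 11; a[2] = 16; a[3] = 23; a[4] = 20; a[5] = 3; a[6] = 24; a[7] = 15; a[8] = 28; a[9] = 27; a[10] = 0; a[11] = 7; a[12] = 4; a[13] = 19; a[14] = 8; a[15] = 31; a[16] = 12.
The sequence repeats with period 16.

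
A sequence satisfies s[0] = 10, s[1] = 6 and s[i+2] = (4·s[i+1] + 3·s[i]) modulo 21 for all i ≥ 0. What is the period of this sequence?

Computing terms: s[0] = 10,  s[1] = 6,  s[2] = 12,  s[3] = 3,  s[4] = 6,  s[5] = 12.
Since (s[4], s[5]) = (s[1], s[2]) = (6, 12) (two consecutive terms determine the rest), the sequence is eventually periodic: after a pre-period of length 1 it cycles with period 3.

3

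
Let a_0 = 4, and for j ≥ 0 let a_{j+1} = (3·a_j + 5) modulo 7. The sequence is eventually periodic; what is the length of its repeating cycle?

6

Listing terms: a_0 = 4,  a_1 = 3,  a_2 = 0,  a_3 = 5,  a_4 = 6,  a_5 = 2,  a_6 = 4.
Since a_6 = a_0 = 4, the sequence is periodic with period 6.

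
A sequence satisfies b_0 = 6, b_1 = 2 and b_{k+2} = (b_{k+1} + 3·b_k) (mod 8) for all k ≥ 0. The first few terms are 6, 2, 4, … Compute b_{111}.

b_0 = 6,  b_1 = 2,  b_2 = 4,  b_3 = 2,  b_4 = 6,  b_5 = 4,  b_6 = 6,  b_7 = 2.
Since (b_6, b_7) = (b_0, b_1) = (6, 2) (two consecutive terms determine the rest), the sequence is periodic with period 6.
So b_{111} = b_{0 + ((111-0) mod 6)} = b_3 = 2.

2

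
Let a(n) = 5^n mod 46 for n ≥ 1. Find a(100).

41

We have a(1) = 5,  a(2) = 25,  a(3) = 33,  a(4) = 27,  a(5) = 43,  a(6) = 31,  a(7) = 17,  a(8) = 39,  a(9) = 11,  a(10) = 9,  a(11) = 45,  a(12) = 41,  a(13) = 21,  a(14) = 13,  a(15) = 19,  a(16) = 3,  a(17) = 15,  a(18) = 29,  a(19) = 7,  a(20) = 35,  a(21) = 37,  a(22) = 1,  a(23) = 5.
Since a(23) = a(1) = 5, the sequence is periodic with period 22.
So a(100) = a(1 + ((100-1) mod 22)) = a(12) = 41.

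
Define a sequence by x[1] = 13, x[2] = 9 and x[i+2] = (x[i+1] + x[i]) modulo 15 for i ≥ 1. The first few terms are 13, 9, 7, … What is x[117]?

We have x[1] = 13; x[2] = 9; x[3] = 7; x[4] = 1; x[5] = 8; x[6] = 9; x[7] = 2; x[8] = 11; x[9] = 13; x[10] = 9.
Since (x[9], x[10]) = (x[1], x[2]) = (13, 9) (two consecutive terms determine the rest), the sequence is periodic with period 8.
So x[117] = x[1 + ((117-1) mod 8)] = x[5] = 8.

8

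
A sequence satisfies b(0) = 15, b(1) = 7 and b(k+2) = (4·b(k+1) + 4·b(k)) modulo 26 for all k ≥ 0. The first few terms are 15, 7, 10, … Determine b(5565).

2

b(0) = 15, b(1) = 7, b(2) = 10, b(3) = 16, b(4) = 0, b(5) = 12, b(6) = 22, b(7) = 6, b(8) = 8, b(9) = 4, b(10) = 22, b(11) = 0, b(12) = 10, b(13) = 14, b(14) = 18, b(15) = 24, b(16) = 12, b(17) = 14, b(18) = 0, b(19) = 4, b(20) = 16, b(21) = 2, b(22) = 20, b(23) = 10, b(24) = 16.
Since (b(23), b(24)) = (b(2), b(3)) = (10, 16) (two consecutive terms determine the rest), the sequence is eventually periodic: after a pre-period of length 2 it cycles with period 21.
For k ≥ 2, b(k) depends only on (k - 2) mod 21. (5565 - 2) mod 21 = 19, so b(5565) = b(21) = 2.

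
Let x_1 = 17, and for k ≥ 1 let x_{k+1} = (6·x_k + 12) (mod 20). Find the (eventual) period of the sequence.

We have x_1 = 17, x_2 = 14, x_3 = 16, x_4 = 8, x_5 = 0, x_6 = 12, x_7 = 4, x_8 = 16.
Since x_8 = x_3 = 16, the sequence is eventually periodic: after a pre-period of length 2 it cycles with period 5.

5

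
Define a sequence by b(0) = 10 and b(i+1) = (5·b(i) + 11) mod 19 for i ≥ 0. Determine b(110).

12

Listing terms: b(0) = 10, b(1) = 4, b(2) = 12, b(3) = 14, b(4) = 5, b(5) = 17, b(6) = 1, b(7) = 16, b(8) = 15, b(9) = 10.
The sequence repeats with period 9.
So b(110) = b(0 + ((110-0) mod 9)) = b(2) = 12.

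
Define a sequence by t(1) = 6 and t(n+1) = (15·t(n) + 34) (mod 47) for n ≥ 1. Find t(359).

We have t(1) = 6,  t(2) = 30,  t(3) = 14,  t(4) = 9,  t(5) = 28,  t(6) = 31,  t(7) = 29,  t(8) = 46,  t(9) = 19,  t(10) = 37,  t(11) = 25,  t(12) = 33,  t(13) = 12,  t(14) = 26,  t(15) = 1,  t(16) = 2,  t(17) = 17,  t(18) = 7,  t(19) = 45,  t(20) = 4,  t(21) = 0,  t(22) = 34,  t(23) = 27,  t(24) = 16,  t(25) = 39,  t(26) = 8,  t(27) = 13,  t(28) = 41,  t(29) = 38,  t(30) = 40,  t(31) = 23,  t(32) = 3,  t(33) = 32,  t(34) = 44,  t(35) = 36,  t(36) = 10,  t(37) = 43,  t(38) = 21,  t(39) = 20,  t(40) = 5,  t(41) = 15,  t(42) = 24,  t(43) = 18,  t(44) = 22,  t(45) = 35,  t(46) = 42,  t(47) = 6.
Since t(47) = t(1) = 6, the sequence is periodic with period 46.
(359 - 1) mod 46 = 36, so t(359) = t(37) = 43.

43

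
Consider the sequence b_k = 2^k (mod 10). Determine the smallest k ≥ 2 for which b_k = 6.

Computing terms: b_1 = 2; b_2 = 4; b_3 = 8; b_4 = 6; b_5 = 2.
The sequence repeats with period 4.
The value 6 first appears (with k ≥ 2) at b_4.

4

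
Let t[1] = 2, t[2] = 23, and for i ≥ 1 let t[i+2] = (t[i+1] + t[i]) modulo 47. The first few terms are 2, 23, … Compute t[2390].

Listing terms: t[1] = 2,  t[2] = 23,  t[3] = 25,  t[4] = 1,  t[5] = 26,  t[6] = 27,  t[7] = 6,  t[8] = 33,  t[9] = 39,  t[10] = 25,  t[11] = 17,  t[12] = 42,  t[13] = 12,  t[14] = 7,  t[15] = 19,  t[16] = 26,  t[17] = 45,  t[18] = 24,  t[19] = 22,  t[20] = 46,  t[21] = 21,  t[22] = 20,  t[23] = 41,  t[24] = 14,  t[25] = 8,  t[26] = 22,  t[27] = 30,  t[28] = 5,  t[29] = 35,  t[30] = 40,  t[31] = 28,  t[32] = 21,  t[33] = 2,  t[34] = 23.
The sequence repeats with period 32.
(2390 - 1) mod 32 = 21, so t[2390] = t[22] = 20.

20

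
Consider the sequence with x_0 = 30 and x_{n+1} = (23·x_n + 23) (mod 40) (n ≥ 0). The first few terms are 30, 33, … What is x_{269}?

Listing terms: x_0 = 30,  x_1 = 33,  x_2 = 22,  x_3 = 9,  x_4 = 30.
The sequence repeats with period 4.
(269 - 0) mod 4 = 1, so x_{269} = x_1 = 33.

33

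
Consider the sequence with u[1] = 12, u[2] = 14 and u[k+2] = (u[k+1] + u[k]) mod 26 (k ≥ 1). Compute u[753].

Listing terms: u[1] = 12, u[2] = 14, u[3] = 0, u[4] = 14, u[5] = 14, u[6] = 2, u[7] = 16, u[8] = 18, u[9] = 8, u[10] = 0, u[11] = 8, u[12] = 8, u[13] = 16, u[14] = 24, u[15] = 14, u[16] = 12, u[17] = 0, u[18] = 12, u[19] = 12, u[20] = 24, u[21] = 10, u[22] = 8, u[23] = 18, u[24] = 0, u[25] = 18, u[26] = 18, u[27] = 10, u[28] = 2, u[29] = 12, u[30] = 14.
Since (u[29], u[30]) = (u[1], u[2]) = (12, 14) (two consecutive terms determine the rest), the sequence is periodic with period 28.
So u[753] = u[1 + ((753-1) mod 28)] = u[25] = 18.

18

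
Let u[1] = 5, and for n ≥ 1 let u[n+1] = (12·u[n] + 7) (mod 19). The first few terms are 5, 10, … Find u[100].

We have u[1] = 5, u[2] = 10, u[3] = 13, u[4] = 11, u[5] = 6, u[6] = 3, u[7] = 5.
Since u[7] = u[1] = 5, the sequence is periodic with period 6.
(100 - 1) mod 6 = 3, so u[100] = u[4] = 11.

11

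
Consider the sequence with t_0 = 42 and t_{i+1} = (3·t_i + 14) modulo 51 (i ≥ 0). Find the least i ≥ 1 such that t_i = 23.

Computing terms: t_0 = 42, t_1 = 38, t_2 = 26, t_3 = 41, t_4 = 35, t_5 = 17, t_6 = 14, t_7 = 5, t_8 = 29, t_9 = 50, t_{10} = 11, t_{11} = 47, t_{12} = 2, t_{13} = 20, t_{14} = 23, t_{15} = 32, t_{16} = 8, t_{17} = 38.
Since t_{17} = t_1 = 38, the sequence is eventually periodic: after a pre-period of length 1 it cycles with period 16.
The value 23 first appears (with i ≥ 1) at t_{14}.

14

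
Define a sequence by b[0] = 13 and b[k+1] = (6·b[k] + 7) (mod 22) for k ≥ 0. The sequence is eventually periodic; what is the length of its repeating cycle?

b[0] = 13, b[1] = 19, b[2] = 11, b[3] = 7, b[4] = 5, b[5] = 15, b[6] = 9, b[7] = 17, b[8] = 21, b[9] = 1, b[10] = 13.
Since b[10] = b[0] = 13, the sequence is periodic with period 10.

10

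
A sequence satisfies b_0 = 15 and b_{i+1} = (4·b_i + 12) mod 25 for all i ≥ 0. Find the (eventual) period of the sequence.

10

We have b_0 = 15,  b_1 = 22,  b_2 = 0,  b_3 = 12,  b_4 = 10,  b_5 = 2,  b_6 = 20,  b_7 = 17,  b_8 = 5,  b_9 = 7,  b_{10} = 15.
The sequence repeats with period 10.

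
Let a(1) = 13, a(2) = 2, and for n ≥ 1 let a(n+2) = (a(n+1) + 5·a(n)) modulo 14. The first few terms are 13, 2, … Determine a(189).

a(1) = 13, a(2) = 2, a(3) = 11, a(4) = 7, a(5) = 6, a(6) = 13, a(7) = 1, a(8) = 10, a(9) = 1, a(10) = 9, a(11) = 0, a(12) = 3, a(13) = 3, a(14) = 4, a(15) = 5, a(16) = 11, a(17) = 8, a(18) = 7, a(19) = 5, a(20) = 12, a(21) = 9, a(22) = 13, a(23) = 2.
Since (a(22), a(23)) = (a(1), a(2)) = (13, 2) (two consecutive terms determine the rest), the sequence is periodic with period 21.
(189 - 1) mod 21 = 20, so a(189) = a(21) = 9.

9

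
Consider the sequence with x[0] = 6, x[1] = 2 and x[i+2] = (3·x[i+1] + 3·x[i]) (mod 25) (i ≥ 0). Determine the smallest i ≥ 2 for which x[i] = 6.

x[0] = 6, x[1] = 2, x[2] = 24, x[3] = 3, x[4] = 6, x[5] = 2.
Since (x[4], x[5]) = (x[0], x[1]) = (6, 2) (two consecutive terms determine the rest), the sequence is periodic with period 4.
The value 6 next appears (with i ≥ 2) at x[4].

4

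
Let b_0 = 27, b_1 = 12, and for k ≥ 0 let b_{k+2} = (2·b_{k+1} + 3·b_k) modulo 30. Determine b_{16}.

Computing terms: b_0 = 27; b_1 = 12; b_2 = 15; b_3 = 6; b_4 = 27; b_5 = 12.
The sequence repeats with period 4.
So b_{16} = b_{0 + ((16-0) mod 4)} = b_0 = 27.

27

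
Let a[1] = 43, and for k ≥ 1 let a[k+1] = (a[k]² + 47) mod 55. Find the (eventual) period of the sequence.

6

a[1] = 43,  a[2] = 26,  a[3] = 8,  a[4] = 1,  a[5] = 48,  a[6] = 41,  a[7] = 23,  a[8] = 26.
Since a[8] = a[2] = 26, the sequence is eventually periodic: after a pre-period of length 1 it cycles with period 6.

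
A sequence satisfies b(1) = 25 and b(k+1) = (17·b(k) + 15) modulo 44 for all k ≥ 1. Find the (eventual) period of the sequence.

Computing terms: b(1) = 25, b(2) = 0, b(3) = 15, b(4) = 6, b(5) = 29, b(6) = 24, b(7) = 27, b(8) = 34, b(9) = 21, b(10) = 20, b(11) = 3, b(12) = 22, b(13) = 37, b(14) = 28, b(15) = 7, b(16) = 2, b(17) = 5, b(18) = 12, b(19) = 43, b(20) = 42, b(21) = 25.
The sequence repeats with period 20.

20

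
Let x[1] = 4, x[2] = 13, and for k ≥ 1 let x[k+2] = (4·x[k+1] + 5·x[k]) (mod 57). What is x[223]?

Computing terms: x[1] = 4, x[2] = 13, x[3] = 15, x[4] = 11, x[5] = 5, x[6] = 18, x[7] = 40, x[8] = 22, x[9] = 3, x[10] = 8, x[11] = 47, x[12] = 0, x[13] = 7, x[14] = 28, x[15] = 33, x[16] = 44, x[17] = 56, x[18] = 45, x[19] = 4, x[20] = 13.
Since (x[19], x[20]) = (x[1], x[2]) = (4, 13) (two consecutive terms determine the rest), the sequence is periodic with period 18.
So x[223] = x[1 + ((223-1) mod 18)] = x[7] = 40.

40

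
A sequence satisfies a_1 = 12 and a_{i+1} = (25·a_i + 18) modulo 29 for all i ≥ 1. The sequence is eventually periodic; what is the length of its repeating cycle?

We have a_1 = 12, a_2 = 28, a_3 = 22, a_4 = 17, a_5 = 8, a_6 = 15, a_7 = 16, a_8 = 12.
The sequence repeats with period 7.

7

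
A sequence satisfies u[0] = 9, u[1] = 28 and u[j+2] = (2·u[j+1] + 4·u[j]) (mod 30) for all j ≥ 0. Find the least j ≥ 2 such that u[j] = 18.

We have u[0] = 9,  u[1] = 28,  u[2] = 2,  u[3] = 26,  u[4] = 0,  u[5] = 14,  u[6] = 28,  u[7] = 22,  u[8] = 6,  u[9] = 10,  u[10] = 14,  u[11] = 8,  u[12] = 12,  u[13] = 26,  u[14] = 10,  u[15] = 4,  u[16] = 18,  u[17] = 22,  u[18] = 26,  u[19] = 20,  u[20] = 24,  u[21] = 8,  u[22] = 22,  u[23] = 16,  u[24] = 0,  u[25] = 4,  u[26] = 8,  u[27] = 2,  u[28] = 6,  u[29] = 20,  u[30] = 4,  u[31] = 28,  u[32] = 12,  u[33] = 16,  u[34] = 20,  u[35] = 14,  u[36] = 18,  u[37] = 2,  u[38] = 16,  u[39] = 10,  u[40] = 24,  u[41] = 28,  u[42] = 2.
Since (u[41], u[42]) = (u[1], u[2]) = (28, 2) (two consecutive terms determine the rest), the sequence is eventually periodic: after a pre-period of length 1 it cycles with period 40.
The value 18 first appears (with j ≥ 2) at u[16].

16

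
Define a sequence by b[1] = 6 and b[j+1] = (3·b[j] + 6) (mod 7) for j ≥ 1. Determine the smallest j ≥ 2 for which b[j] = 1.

3

Listing terms: b[1] = 6, b[2] = 3, b[3] = 1, b[4] = 2, b[5] = 5, b[6] = 0, b[7] = 6.
The sequence repeats with period 6.
The value 1 first appears (with j ≥ 2) at b[3].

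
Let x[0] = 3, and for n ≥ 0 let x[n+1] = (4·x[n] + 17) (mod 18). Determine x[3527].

1

x[0] = 3,  x[1] = 11,  x[2] = 7,  x[3] = 9,  x[4] = 17,  x[5] = 13,  x[6] = 15,  x[7] = 5,  x[8] = 1,  x[9] = 3.
The sequence repeats with period 9.
(3527 - 0) mod 9 = 8, so x[3527] = x[8] = 1.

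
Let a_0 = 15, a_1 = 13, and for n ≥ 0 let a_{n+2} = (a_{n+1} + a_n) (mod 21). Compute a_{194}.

7

Listing terms: a_0 = 15; a_1 = 13; a_2 = 7; a_3 = 20; a_4 = 6; a_5 = 5; a_6 = 11; a_7 = 16; a_8 = 6; a_9 = 1; a_{10} = 7; a_{11} = 8; a_{12} = 15; a_{13} = 2; a_{14} = 17; a_{15} = 19; a_{16} = 15; a_{17} = 13.
Since (a_{16}, a_{17}) = (a_0, a_1) = (15, 13) (two consecutive terms determine the rest), the sequence is periodic with period 16.
So a_{194} = a_{0 + ((194-0) mod 16)} = a_2 = 7.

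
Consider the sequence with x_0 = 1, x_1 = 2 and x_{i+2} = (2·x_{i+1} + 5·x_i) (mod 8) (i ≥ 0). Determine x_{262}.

5

We have x_0 = 1, x_1 = 2, x_2 = 1, x_3 = 4, x_4 = 5, x_5 = 6, x_6 = 5, x_7 = 0, x_8 = 1, x_9 = 2.
Since (x_8, x_9) = (x_0, x_1) = (1, 2) (two consecutive terms determine the rest), the sequence is periodic with period 8.
(262 - 0) mod 8 = 6, so x_{262} = x_6 = 5.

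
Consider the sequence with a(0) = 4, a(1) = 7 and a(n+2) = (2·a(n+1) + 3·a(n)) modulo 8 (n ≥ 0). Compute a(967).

a(0) = 4,  a(1) = 7,  a(2) = 2,  a(3) = 1,  a(4) = 0,  a(5) = 3,  a(6) = 6,  a(7) = 5,  a(8) = 4,  a(9) = 7.
The sequence repeats with period 8.
(967 - 0) mod 8 = 7, so a(967) = a(7) = 5.

5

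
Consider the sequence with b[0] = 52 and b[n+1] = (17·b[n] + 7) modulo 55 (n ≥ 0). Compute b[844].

Listing terms: b[0] = 52, b[1] = 11, b[2] = 29, b[3] = 5, b[4] = 37, b[5] = 31, b[6] = 39, b[7] = 10, b[8] = 12, b[9] = 46, b[10] = 19, b[11] = 0, b[12] = 7, b[13] = 16, b[14] = 4, b[15] = 20, b[16] = 17, b[17] = 21, b[18] = 34, b[19] = 35, b[20] = 52.
Since b[20] = b[0] = 52, the sequence is periodic with period 20.
(844 - 0) mod 20 = 4, so b[844] = b[4] = 37.

37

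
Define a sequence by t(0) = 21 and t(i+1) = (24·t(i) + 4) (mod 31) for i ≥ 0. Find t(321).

Listing terms: t(0) = 21,  t(1) = 12,  t(2) = 13,  t(3) = 6,  t(4) = 24,  t(5) = 22,  t(6) = 5,  t(7) = 0,  t(8) = 4,  t(9) = 7,  t(10) = 17,  t(11) = 9,  t(12) = 3,  t(13) = 14,  t(14) = 30,  t(15) = 11,  t(16) = 20,  t(17) = 19,  t(18) = 26,  t(19) = 8,  t(20) = 10,  t(21) = 27,  t(22) = 1,  t(23) = 28,  t(24) = 25,  t(25) = 15,  t(26) = 23,  t(27) = 29,  t(28) = 18,  t(29) = 2,  t(30) = 21.
Since t(30) = t(0) = 21, the sequence is periodic with period 30.
(321 - 0) mod 30 = 21, so t(321) = t(21) = 27.

27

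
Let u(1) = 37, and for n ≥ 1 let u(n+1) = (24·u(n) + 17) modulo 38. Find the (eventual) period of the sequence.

9

u(1) = 37,  u(2) = 31,  u(3) = 1,  u(4) = 3,  u(5) = 13,  u(6) = 25,  u(7) = 9,  u(8) = 5,  u(9) = 23,  u(10) = 37.
The sequence repeats with period 9.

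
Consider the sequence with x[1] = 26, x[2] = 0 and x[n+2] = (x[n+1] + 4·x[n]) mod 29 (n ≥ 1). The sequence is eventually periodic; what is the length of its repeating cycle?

35

Computing terms: x[1] = 26,  x[2] = 0,  x[3] = 17,  x[4] = 17,  x[5] = 27,  x[6] = 8,  x[7] = 0,  x[8] = 3,  x[9] = 3,  x[10] = 15,  x[11] = 27,  x[12] = 0,  x[13] = 21,  x[14] = 21,  x[15] = 18,  x[16] = 15,  x[17] = 0,  x[18] = 2,  x[19] = 2,  x[20] = 10,  x[21] = 18,  x[22] = 0,  x[23] = 14,  x[24] = 14,  x[25] = 12,  x[26] = 10,  x[27] = 0,  x[28] = 11,  x[29] = 11,  x[30] = 26,  x[31] = 12,  x[32] = 0,  x[33] = 19,  x[34] = 19,  x[35] = 8,  x[36] = 26,  x[37] = 0.
Since (x[36], x[37]) = (x[1], x[2]) = (26, 0) (two consecutive terms determine the rest), the sequence is periodic with period 35.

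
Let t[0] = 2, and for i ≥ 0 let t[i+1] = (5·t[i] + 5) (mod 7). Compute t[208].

Computing terms: t[0] = 2, t[1] = 1, t[2] = 3, t[3] = 6, t[4] = 0, t[5] = 5, t[6] = 2.
The sequence repeats with period 6.
(208 - 0) mod 6 = 4, so t[208] = t[4] = 0.

0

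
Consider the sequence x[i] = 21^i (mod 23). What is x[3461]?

10

Listing terms: x[0] = 1, x[1] = 21, x[2] = 4, x[3] = 15, x[4] = 16, x[5] = 14, x[6] = 18, x[7] = 10, x[8] = 3, x[9] = 17, x[10] = 12, x[11] = 22, x[12] = 2, x[13] = 19, x[14] = 8, x[15] = 7, x[16] = 9, x[17] = 5, x[18] = 13, x[19] = 20, x[20] = 6, x[21] = 11, x[22] = 1.
Since x[22] = x[0] = 1, the sequence is periodic with period 22.
(3461 - 0) mod 22 = 7, so x[3461] = x[7] = 10.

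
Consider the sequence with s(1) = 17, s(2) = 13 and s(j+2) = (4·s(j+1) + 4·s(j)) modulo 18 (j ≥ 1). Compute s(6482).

4

We have s(1) = 17; s(2) = 13; s(3) = 12; s(4) = 10; s(5) = 16; s(6) = 14; s(7) = 12; s(8) = 14; s(9) = 14; s(10) = 4; s(11) = 0; s(12) = 16; s(13) = 10; s(14) = 14; s(15) = 6; s(16) = 8; s(17) = 2; s(18) = 4; s(19) = 6; s(20) = 4; s(21) = 4; s(22) = 14; s(23) = 0; s(24) = 2; s(25) = 8; s(26) = 4; s(27) = 12; s(28) = 10.
Since (s(27), s(28)) = (s(3), s(4)) = (12, 10) (two consecutive terms determine the rest), the sequence is eventually periodic: after a pre-period of length 2 it cycles with period 24.
For j ≥ 3, s(j) depends only on (j - 3) mod 24. (6482 - 3) mod 24 = 23, so s(6482) = s(26) = 4.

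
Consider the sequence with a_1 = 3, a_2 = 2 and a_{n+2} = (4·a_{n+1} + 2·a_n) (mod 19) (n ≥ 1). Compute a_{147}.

14

We have a_1 = 3; a_2 = 2; a_3 = 14; a_4 = 3; a_5 = 2.
Since (a_4, a_5) = (a_1, a_2) = (3, 2) (two consecutive terms determine the rest), the sequence is periodic with period 3.
So a_{147} = a_{1 + ((147-1) mod 3)} = a_3 = 14.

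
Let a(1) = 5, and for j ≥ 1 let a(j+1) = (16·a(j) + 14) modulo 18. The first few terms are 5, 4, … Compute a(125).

a(1) = 5, a(2) = 4, a(3) = 6, a(4) = 2, a(5) = 10, a(6) = 12, a(7) = 8, a(8) = 16, a(9) = 0, a(10) = 14, a(11) = 4.
Since a(11) = a(2) = 4, the sequence is eventually periodic: after a pre-period of length 1 it cycles with period 9.
For j ≥ 2, a(j) depends only on (j - 2) mod 9. (125 - 2) mod 9 = 6, so a(125) = a(8) = 16.

16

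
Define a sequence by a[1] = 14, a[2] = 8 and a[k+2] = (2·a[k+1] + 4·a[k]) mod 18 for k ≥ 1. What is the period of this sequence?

24

We have a[1] = 14, a[2] = 8, a[3] = 0, a[4] = 14, a[5] = 10, a[6] = 4, a[7] = 12, a[8] = 4, a[9] = 2, a[10] = 2, a[11] = 12, a[12] = 14, a[13] = 4, a[14] = 10, a[15] = 0, a[16] = 4, a[17] = 8, a[18] = 14, a[19] = 6, a[20] = 14, a[21] = 16, a[22] = 16, a[23] = 6, a[24] = 4, a[25] = 14, a[26] = 8.
Since (a[25], a[26]) = (a[1], a[2]) = (14, 8) (two consecutive terms determine the rest), the sequence is periodic with period 24.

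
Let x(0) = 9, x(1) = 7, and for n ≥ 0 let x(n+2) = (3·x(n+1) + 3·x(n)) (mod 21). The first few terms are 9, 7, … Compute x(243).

We have x(0) = 9,  x(1) = 7,  x(2) = 6,  x(3) = 18,  x(4) = 9,  x(5) = 18,  x(6) = 18,  x(7) = 3,  x(8) = 0,  x(9) = 9,  x(10) = 6,  x(11) = 3,  x(12) = 6,  x(13) = 6,  x(14) = 15,  x(15) = 0,  x(16) = 3,  x(17) = 9,  x(18) = 15,  x(19) = 9,  x(20) = 9,  x(21) = 12,  x(22) = 0,  x(23) = 15,  x(24) = 3,  x(25) = 12,  x(26) = 3,  x(27) = 3,  x(28) = 18,  x(29) = 0,  x(30) = 12,  x(31) = 15,  x(32) = 18,  x(33) = 15,  x(34) = 15,  x(35) = 6,  x(36) = 0,  x(37) = 18,  x(38) = 12,  x(39) = 6,  x(40) = 12,  x(41) = 12,  x(42) = 9,  x(43) = 0,  x(44) = 6,  x(45) = 18.
Since (x(44), x(45)) = (x(2), x(3)) = (6, 18) (two consecutive terms determine the rest), the sequence is eventually periodic: after a pre-period of length 2 it cycles with period 42.
For n ≥ 2, x(n) depends only on (n - 2) mod 42. (243 - 2) mod 42 = 31, so x(243) = x(33) = 15.

15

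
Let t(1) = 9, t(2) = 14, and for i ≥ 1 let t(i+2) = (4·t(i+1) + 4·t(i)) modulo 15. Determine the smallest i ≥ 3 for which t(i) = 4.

4

We have t(1) = 9; t(2) = 14; t(3) = 2; t(4) = 4; t(5) = 9; t(6) = 7; t(7) = 4; t(8) = 14; t(9) = 12; t(10) = 14; t(11) = 14; t(12) = 7; t(13) = 9; t(14) = 4; t(15) = 7; t(16) = 14; t(17) = 9; t(18) = 2; t(19) = 14; t(20) = 4; t(21) = 12; t(22) = 4; t(23) = 4; t(24) = 2; t(25) = 9; t(26) = 14.
The sequence repeats with period 24.
The value 4 first appears (with i ≥ 3) at t(4).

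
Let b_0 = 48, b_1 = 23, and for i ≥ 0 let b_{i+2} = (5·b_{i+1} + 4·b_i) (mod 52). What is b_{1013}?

23

Listing terms: b_0 = 48; b_1 = 23; b_2 = 47; b_3 = 15; b_4 = 3; b_5 = 23; b_6 = 23; b_7 = 51; b_8 = 35; b_9 = 15; b_{10} = 7; b_{11} = 43; b_{12} = 35; b_{13} = 35; b_{14} = 3; b_{15} = 51; b_{16} = 7; b_{17} = 31; b_{18} = 27; b_{19} = 51; b_{20} = 51; b_{21} = 43; b_{22} = 3; b_{23} = 31; b_{24} = 11; b_{25} = 23; b_{26} = 3; b_{27} = 3; b_{28} = 27; b_{29} = 43; b_{30} = 11; b_{31} = 19; b_{32} = 35; b_{33} = 43; b_{34} = 43; b_{35} = 23; b_{36} = 27; b_{37} = 19; b_{38} = 47; b_{39} = 51; b_{40} = 27; b_{41} = 27; b_{42} = 35; b_{43} = 23; b_{44} = 47.
Since (b_{43}, b_{44}) = (b_1, b_2) = (23, 47) (two consecutive terms determine the rest), the sequence is eventually periodic: after a pre-period of length 1 it cycles with period 42.
For i ≥ 1, b_i depends only on (i - 1) mod 42. (1013 - 1) mod 42 = 4, so b_{1013} = b_5 = 23.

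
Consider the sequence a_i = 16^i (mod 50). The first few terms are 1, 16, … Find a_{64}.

We have a_0 = 1; a_1 = 16; a_2 = 6; a_3 = 46; a_4 = 36; a_5 = 26; a_6 = 16.
Since a_6 = a_1 = 16, the sequence is eventually periodic: after a pre-period of length 1 it cycles with period 5.
For i ≥ 1, a_i depends only on (i - 1) mod 5. (64 - 1) mod 5 = 3, so a_{64} = a_4 = 36.

36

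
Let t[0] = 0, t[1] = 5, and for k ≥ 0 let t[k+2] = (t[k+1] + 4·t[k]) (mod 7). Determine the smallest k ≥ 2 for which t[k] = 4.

Computing terms: t[0] = 0; t[1] = 5; t[2] = 5; t[3] = 4; t[4] = 3; t[5] = 5; t[6] = 3; t[7] = 2; t[8] = 0; t[9] = 1; t[10] = 1; t[11] = 5; t[12] = 2; t[13] = 1; t[14] = 2; t[15] = 6; t[16] = 0; t[17] = 3; t[18] = 3; t[19] = 1; t[20] = 6; t[21] = 3; t[22] = 6; t[23] = 4; t[24] = 0; t[25] = 2; t[26] = 2; t[27] = 3; t[28] = 4; t[29] = 2; t[30] = 4; t[31] = 5; t[32] = 0; t[33] = 6; t[34] = 6; t[35] = 2; t[36] = 5; t[37] = 6; t[38] = 5; t[39] = 1; t[40] = 0; t[41] = 4; t[42] = 4; t[43] = 6; t[44] = 1; t[45] = 4; t[46] = 1; t[47] = 3; t[48] = 0; t[49] = 5.
The sequence repeats with period 48.
The value 4 first appears (with k ≥ 2) at t[3].

3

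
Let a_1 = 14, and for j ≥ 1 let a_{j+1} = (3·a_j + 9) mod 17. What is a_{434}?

Listing terms: a_1 = 14, a_2 = 0, a_3 = 9, a_4 = 2, a_5 = 15, a_6 = 3, a_7 = 1, a_8 = 12, a_9 = 11, a_{10} = 8, a_{11} = 16, a_{12} = 6, a_{13} = 10, a_{14} = 5, a_{15} = 7, a_{16} = 13, a_{17} = 14.
The sequence repeats with period 16.
So a_{434} = a_{1 + ((434-1) mod 16)} = a_2 = 0.

0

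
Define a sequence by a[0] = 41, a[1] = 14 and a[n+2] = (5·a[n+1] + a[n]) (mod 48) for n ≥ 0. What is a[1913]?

29

Listing terms: a[0] = 41; a[1] = 14; a[2] = 15; a[3] = 41; a[4] = 28; a[5] = 37; a[6] = 21; a[7] = 46; a[8] = 11; a[9] = 5; a[10] = 36; a[11] = 41; a[12] = 1; a[13] = 46; a[14] = 39; a[15] = 1; a[16] = 44; a[17] = 29; a[18] = 45; a[19] = 14; a[20] = 19; a[21] = 13; a[22] = 36; a[23] = 1; a[24] = 41; a[25] = 14.
Since (a[24], a[25]) = (a[0], a[1]) = (41, 14) (two consecutive terms determine the rest), the sequence is periodic with period 24.
So a[1913] = a[0 + ((1913-0) mod 24)] = a[17] = 29.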